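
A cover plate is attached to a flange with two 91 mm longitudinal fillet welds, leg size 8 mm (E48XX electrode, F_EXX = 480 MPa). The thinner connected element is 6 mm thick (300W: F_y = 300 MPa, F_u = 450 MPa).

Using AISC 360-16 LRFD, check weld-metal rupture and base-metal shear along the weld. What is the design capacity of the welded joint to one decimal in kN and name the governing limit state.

Weld metal: throat = 0.707×8 = 5.656 mm, L = 2×91 = 182 mm. φR_n = 0.75 × 0.6 × 480 × 5.656 × 182 = 222.3 kN.
Base metal shear (6 mm plate): yield φR_n = 1.0×0.6×300×6×182 = 196.6 kN; rupture φR_n = 0.75×0.6×450×6×182 = 221.1 kN; take 196.6 kN (yield).
Governing: min(222.3, 196.6) = 196.6 kN → base-metal shear.

196.6 kN (base-metal shear governs)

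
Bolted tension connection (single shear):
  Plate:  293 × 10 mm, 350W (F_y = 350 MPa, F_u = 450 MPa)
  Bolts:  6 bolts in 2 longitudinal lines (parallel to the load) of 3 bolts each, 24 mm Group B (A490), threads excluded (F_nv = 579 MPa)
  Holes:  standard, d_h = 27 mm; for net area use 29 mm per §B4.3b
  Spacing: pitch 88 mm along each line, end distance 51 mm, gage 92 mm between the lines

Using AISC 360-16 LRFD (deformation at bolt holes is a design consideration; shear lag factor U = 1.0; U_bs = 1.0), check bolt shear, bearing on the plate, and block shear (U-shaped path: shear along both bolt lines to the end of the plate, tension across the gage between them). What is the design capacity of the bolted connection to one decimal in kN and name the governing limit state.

838.4 kN (block shear governs)

Bolt shear: A_b = π(24)²/4 = 452.39 mm². φR_n = 0.75 × 579 × 452.39 × 6 × 1 = 1178.7 kN.
Bearing (10 mm plate, F_u = 450 MPa): end bolts L_c = 51 − 27/2 = 37.5, R_n = min(1.2×37.5×10×450, 2.4×24×10×450) = 202.5 kN/bolt; interior L_c = 88 − 27 = 61, R_n = 259.2 kN/bolt. φR_n = 0.75 × (2×202.5 + 4×259.2) = 1081.4 kN.
Block shear: shear path 2×[51+2×88] = 2×227 mm, A_gv = 4540, A_nv = 2×(227 − 2.5×29)×10 = 3090 mm²; tension across gage: (92 − 1×29)×10 = 630 mm². R_n = min(0.6×450×3090, 0.6×350×4540) + 1.0×450×630 = min(834.3, 953.4) + 283.5 = 1117.8 kN. φR_n = 0.75 × 1117.8 = 838.4 kN.
Governing: min(1178.7, 1081.4, 838.4) = 838.4 kN → block shear.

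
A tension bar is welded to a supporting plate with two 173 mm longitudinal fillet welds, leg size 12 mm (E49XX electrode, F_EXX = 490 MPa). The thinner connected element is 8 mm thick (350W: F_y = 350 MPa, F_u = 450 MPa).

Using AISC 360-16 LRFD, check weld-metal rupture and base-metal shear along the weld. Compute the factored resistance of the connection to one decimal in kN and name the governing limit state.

Weld metal: throat = 0.707×12 = 8.484 mm, L = 2×173 = 346 mm. φR_n = 0.75 × 0.6 × 490 × 8.484 × 346 = 647.3 kN.
Base metal shear (8 mm plate): yield φR_n = 1.0×0.6×350×8×346 = 581.3 kN; rupture φR_n = 0.75×0.6×450×8×346 = 560.5 kN; take 560.5 kN (rupture).
Governing: min(647.3, 560.5) = 560.5 kN → base-metal shear.

560.5 kN (base-metal shear governs)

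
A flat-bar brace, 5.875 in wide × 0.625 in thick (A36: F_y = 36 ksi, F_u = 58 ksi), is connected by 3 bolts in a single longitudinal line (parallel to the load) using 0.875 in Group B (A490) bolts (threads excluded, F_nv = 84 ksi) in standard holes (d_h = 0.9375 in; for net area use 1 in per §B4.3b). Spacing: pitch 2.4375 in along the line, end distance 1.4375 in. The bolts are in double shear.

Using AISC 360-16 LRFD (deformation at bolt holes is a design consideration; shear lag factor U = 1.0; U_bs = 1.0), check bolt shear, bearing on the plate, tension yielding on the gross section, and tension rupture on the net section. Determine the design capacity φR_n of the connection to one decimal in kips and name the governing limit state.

Bolt shear: A_b = π(0.875)²/4 = 0.60132 in². φR_n = 0.75 × 84 × 0.60132 × 3 × 2 = 227.3 kips.
Bearing (0.625 in plate, F_u = 58 ksi): end bolts L_c = 1.4375 − 0.9375/2 = 0.96875, R_n = min(1.2×0.96875×0.625×58, 2.4×0.875×0.625×58) = 42.141 kips/bolt; interior L_c = 2.4375 − 0.9375 = 1.5, R_n = 65.25 kips/bolt. φR_n = 0.75 × (1×42.141 + 2×65.25) = 129.5 kips.
Tension yield (gross): A_g = 5.875×0.625 = 3.6719 in². φR_n = 0.90 × 36 × 3.6719 = 119.0 kips.
Tension rupture (net): A_n = (5.875 − 1×1)×0.625 = 3.0469 in² (U = 1.0, A_e = A_n). φR_n = 0.75 × 58 × 3.0469 = 132.5 kips.
Governing: min(227.3, 129.5, 119.0, 132.5) = 119.0 kips → gross-section yield.

119.0 kips (gross-section yield governs)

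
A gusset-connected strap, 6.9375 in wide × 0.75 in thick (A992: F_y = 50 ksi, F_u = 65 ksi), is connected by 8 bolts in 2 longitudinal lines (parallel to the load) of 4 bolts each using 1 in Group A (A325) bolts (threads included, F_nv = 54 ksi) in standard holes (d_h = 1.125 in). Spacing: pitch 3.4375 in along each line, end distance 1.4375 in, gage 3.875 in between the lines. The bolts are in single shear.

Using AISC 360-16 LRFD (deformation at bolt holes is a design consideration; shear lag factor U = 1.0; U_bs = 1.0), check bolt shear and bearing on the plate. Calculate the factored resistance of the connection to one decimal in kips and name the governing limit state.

Bolt shear: A_b = π(1)²/4 = 0.7854 in². φR_n = 0.75 × 54 × 0.7854 × 8 × 1 = 254.5 kips.
Bearing (0.75 in plate, F_u = 65 ksi): end bolts L_c = 1.4375 − 1.125/2 = 0.875, R_n = min(1.2×0.875×0.75×65, 2.4×1×0.75×65) = 51.188 kips/bolt; interior L_c = 3.4375 − 1.125 = 2.3125, R_n = 117 kips/bolt. φR_n = 0.75 × (2×51.188 + 6×117) = 603.3 kips.
Governing: min(254.5, 603.3) = 254.5 kips → bolt shear.

254.5 kips (bolt shear governs)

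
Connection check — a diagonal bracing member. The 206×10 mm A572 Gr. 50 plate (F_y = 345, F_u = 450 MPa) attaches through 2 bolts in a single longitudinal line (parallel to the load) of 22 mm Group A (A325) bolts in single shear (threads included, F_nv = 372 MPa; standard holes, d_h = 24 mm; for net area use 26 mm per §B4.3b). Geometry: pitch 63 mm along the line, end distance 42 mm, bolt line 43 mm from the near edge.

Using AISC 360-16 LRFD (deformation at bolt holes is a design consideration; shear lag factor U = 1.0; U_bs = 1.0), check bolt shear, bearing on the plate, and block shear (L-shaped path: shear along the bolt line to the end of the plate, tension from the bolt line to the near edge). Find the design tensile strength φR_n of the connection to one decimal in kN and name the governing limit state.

212.1 kN (bolt shear governs)

Bolt shear: A_b = π(22)²/4 = 380.13 mm². φR_n = 0.75 × 372 × 380.13 × 2 × 1 = 212.1 kN.
Bearing (10 mm plate, F_u = 450 MPa): end bolts L_c = 42 − 24/2 = 30, R_n = min(1.2×30×10×450, 2.4×22×10×450) = 162 kN/bolt; interior L_c = 63 − 24 = 39, R_n = 210.6 kN/bolt. φR_n = 0.75 × (1×162 + 1×210.6) = 279.5 kN.
Block shear: shear path 1×[42+1×63] = 1×105 mm, A_gv = 1050, A_nv = 1×(105 − 1.5×26)×10 = 660 mm²; tension to near edge: (43 − 0.5×26)×10 = 300 mm². R_n = min(0.6×450×660, 0.6×345×1050) + 1.0×450×300 = min(178.2, 217.35) + 135 = 313.2 kN. φR_n = 0.75 × 313.2 = 234.9 kN.
Governing: min(212.1, 279.5, 234.9) = 212.1 kN → bolt shear.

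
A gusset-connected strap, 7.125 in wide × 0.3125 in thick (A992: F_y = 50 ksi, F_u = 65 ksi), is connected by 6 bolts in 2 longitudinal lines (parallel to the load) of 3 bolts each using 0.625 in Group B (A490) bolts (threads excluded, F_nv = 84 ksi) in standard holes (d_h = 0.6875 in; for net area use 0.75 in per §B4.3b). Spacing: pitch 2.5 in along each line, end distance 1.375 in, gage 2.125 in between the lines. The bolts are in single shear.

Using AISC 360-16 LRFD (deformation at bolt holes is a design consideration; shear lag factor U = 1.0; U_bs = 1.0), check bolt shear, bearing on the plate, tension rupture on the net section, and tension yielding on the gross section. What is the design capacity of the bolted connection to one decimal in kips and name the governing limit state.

85.7 kips (net-section rupture governs)

Bolt shear: A_b = π(0.625)²/4 = 0.3068 in². φR_n = 0.75 × 84 × 0.3068 × 6 × 1 = 116.0 kips.
Bearing (0.3125 in plate, F_u = 65 ksi): end bolts L_c = 1.375 − 0.6875/2 = 1.03125, R_n = min(1.2×1.03125×0.3125×65, 2.4×0.625×0.3125×65) = 25.137 kips/bolt; interior L_c = 2.5 − 0.6875 = 1.8125, R_n = 30.469 kips/bolt. φR_n = 0.75 × (2×25.137 + 4×30.469) = 129.1 kips.
Tension rupture (net): A_n = (7.125 − 2×0.75)×0.3125 = 1.7578 in² (U = 1.0, A_e = A_n). φR_n = 0.75 × 65 × 1.7578 = 85.7 kips.
Tension yield (gross): A_g = 7.125×0.3125 = 2.2266 in². φR_n = 0.90 × 50 × 2.2266 = 100.2 kips.
Governing: min(116.0, 129.1, 85.7, 100.2) = 85.7 kips → net-section rupture.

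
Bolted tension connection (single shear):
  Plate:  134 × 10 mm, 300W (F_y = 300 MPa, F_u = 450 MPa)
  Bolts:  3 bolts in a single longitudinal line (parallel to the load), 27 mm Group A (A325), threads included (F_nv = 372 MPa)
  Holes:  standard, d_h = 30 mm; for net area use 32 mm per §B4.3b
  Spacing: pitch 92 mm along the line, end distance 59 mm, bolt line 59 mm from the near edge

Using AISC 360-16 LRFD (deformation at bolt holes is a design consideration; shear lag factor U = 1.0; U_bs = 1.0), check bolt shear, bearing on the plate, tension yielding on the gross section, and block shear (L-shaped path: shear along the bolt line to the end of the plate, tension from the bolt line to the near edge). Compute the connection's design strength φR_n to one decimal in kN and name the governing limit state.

Bolt shear: A_b = π(27)²/4 = 572.56 mm². φR_n = 0.75 × 372 × 572.56 × 3 × 1 = 479.2 kN.
Bearing (10 mm plate, F_u = 450 MPa): end bolts L_c = 59 − 30/2 = 44, R_n = min(1.2×44×10×450, 2.4×27×10×450) = 237.6 kN/bolt; interior L_c = 92 − 30 = 62, R_n = 291.6 kN/bolt. φR_n = 0.75 × (1×237.6 + 2×291.6) = 615.6 kN.
Tension yield (gross): A_g = 134×10 = 1340 mm². φR_n = 0.90 × 300 × 1340 = 361.8 kN.
Block shear: shear path 1×[59+2×92] = 1×243 mm, A_gv = 2430, A_nv = 1×(243 − 2.5×32)×10 = 1630 mm²; tension to near edge: (59 − 0.5×32)×10 = 430 mm². R_n = min(0.6×450×1630, 0.6×300×2430) + 1.0×450×430 = min(440.1, 437.4) + 193.5 = 630.9 kN. φR_n = 0.75 × 630.9 = 473.2 kN.
Governing: min(479.2, 615.6, 361.8, 473.2) = 361.8 kN → gross-section yield.

361.8 kN (gross-section yield governs)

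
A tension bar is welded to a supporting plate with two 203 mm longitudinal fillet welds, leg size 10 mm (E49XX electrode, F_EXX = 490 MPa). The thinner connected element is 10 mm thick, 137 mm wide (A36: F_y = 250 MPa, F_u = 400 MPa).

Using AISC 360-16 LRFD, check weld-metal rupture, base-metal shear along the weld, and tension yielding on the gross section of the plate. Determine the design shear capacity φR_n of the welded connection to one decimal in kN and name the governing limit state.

Weld metal: throat = 0.707×10 = 7.07 mm, L = 2×203 = 406 mm. φR_n = 0.75 × 0.6 × 490 × 7.07 × 406 = 632.9 kN.
Base metal shear (10 mm plate): yield φR_n = 1.0×0.6×250×10×406 = 609.0 kN; rupture φR_n = 0.75×0.6×400×10×406 = 730.8 kN; take 609.0 kN (yield).
Tension yield (gross): A_g = 137×10 = 1370 mm². φR_n = 0.90 × 250 × 1370 = 308.3 kN.
Governing: min(632.9, 609.0, 308.3) = 308.3 kN → gross-section yield.

308.3 kN (gross-section yield governs)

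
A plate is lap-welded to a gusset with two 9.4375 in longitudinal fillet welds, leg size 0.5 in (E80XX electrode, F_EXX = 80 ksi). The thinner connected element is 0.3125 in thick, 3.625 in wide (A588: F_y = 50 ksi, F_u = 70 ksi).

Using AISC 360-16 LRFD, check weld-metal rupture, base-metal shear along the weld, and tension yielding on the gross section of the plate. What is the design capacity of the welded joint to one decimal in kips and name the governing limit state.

Weld metal: throat = 0.707×0.5 = 0.3535 in, L = 2×9.4375 = 18.875 in. φR_n = 0.75 × 0.6 × 80 × 0.3535 × 18.875 = 240.2 kips.
Base metal shear (0.3125 in plate): yield φR_n = 1.0×0.6×50×0.3125×18.875 = 177.0 kips; rupture φR_n = 0.75×0.6×70×0.3125×18.875 = 185.8 kips; take 177.0 kips (yield).
Tension yield (gross): A_g = 3.625×0.3125 = 1.1328 in². φR_n = 0.90 × 50 × 1.1328 = 51.0 kips.
Governing: min(240.2, 177.0, 51.0) = 51.0 kips → gross-section yield.

51.0 kips (gross-section yield governs)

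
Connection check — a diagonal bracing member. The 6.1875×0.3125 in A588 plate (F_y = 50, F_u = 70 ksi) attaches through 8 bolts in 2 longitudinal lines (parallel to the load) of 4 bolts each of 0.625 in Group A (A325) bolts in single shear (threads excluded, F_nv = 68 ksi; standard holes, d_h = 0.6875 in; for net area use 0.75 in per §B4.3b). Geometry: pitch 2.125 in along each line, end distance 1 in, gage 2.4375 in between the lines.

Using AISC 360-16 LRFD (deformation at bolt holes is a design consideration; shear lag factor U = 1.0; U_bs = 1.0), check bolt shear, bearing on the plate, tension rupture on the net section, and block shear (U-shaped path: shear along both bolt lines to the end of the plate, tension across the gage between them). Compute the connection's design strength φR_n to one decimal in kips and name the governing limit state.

Bolt shear: A_b = π(0.625)²/4 = 0.3068 in². φR_n = 0.75 × 68 × 0.3068 × 8 × 1 = 125.2 kips.
Bearing (0.3125 in plate, F_u = 70 ksi): end bolts L_c = 1 − 0.6875/2 = 0.65625, R_n = min(1.2×0.65625×0.3125×70, 2.4×0.625×0.3125×70) = 17.227 kips/bolt; interior L_c = 2.125 − 0.6875 = 1.4375, R_n = 32.813 kips/bolt. φR_n = 0.75 × (2×17.227 + 6×32.813) = 173.5 kips.
Tension rupture (net): A_n = (6.1875 − 2×0.75)×0.3125 = 1.4648 in² (U = 1.0, A_e = A_n). φR_n = 0.75 × 70 × 1.4648 = 76.9 kips.
Block shear: shear path 2×[1+3×2.125] = 2×7.375 in, A_gv = 4.6094, A_nv = 2×(7.375 − 3.5×0.75)×0.3125 = 2.9688 in²; tension across gage: (2.4375 − 1×0.75)×0.3125 = 0.52734 in². R_n = min(0.6×70×2.9688, 0.6×50×4.6094) + 1.0×70×0.52734 = min(124.69, 138.28) + 36.914 = 161.6 kips. φR_n = 0.75 × 161.6 = 121.2 kips.
Governing: min(125.2, 173.5, 76.9, 121.2) = 76.9 kips → net-section rupture.

76.9 kips (net-section rupture governs)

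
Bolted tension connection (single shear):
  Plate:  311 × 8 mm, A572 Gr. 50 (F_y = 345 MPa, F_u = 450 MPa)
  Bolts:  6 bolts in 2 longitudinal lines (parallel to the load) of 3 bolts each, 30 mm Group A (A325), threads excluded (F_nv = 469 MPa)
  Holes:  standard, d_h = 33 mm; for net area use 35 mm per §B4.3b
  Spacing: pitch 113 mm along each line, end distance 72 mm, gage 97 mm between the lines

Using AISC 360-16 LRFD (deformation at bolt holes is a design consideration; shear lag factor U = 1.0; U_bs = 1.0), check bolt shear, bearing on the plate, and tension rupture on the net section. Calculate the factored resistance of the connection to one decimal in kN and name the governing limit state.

Bolt shear: A_b = π(30)²/4 = 706.86 mm². φR_n = 0.75 × 469 × 706.86 × 6 × 1 = 1491.8 kN.
Bearing (8 mm plate, F_u = 450 MPa): end bolts L_c = 72 − 33/2 = 55.5, R_n = min(1.2×55.5×8×450, 2.4×30×8×450) = 239.76 kN/bolt; interior L_c = 113 − 33 = 80, R_n = 259.2 kN/bolt. φR_n = 0.75 × (2×239.76 + 4×259.2) = 1137.2 kN.
Tension rupture (net): A_n = (311 − 2×35)×8 = 1928 mm² (U = 1.0, A_e = A_n). φR_n = 0.75 × 450 × 1928 = 650.7 kN.
Governing: min(1491.8, 1137.2, 650.7) = 650.7 kN → net-section rupture.

650.7 kN (net-section rupture governs)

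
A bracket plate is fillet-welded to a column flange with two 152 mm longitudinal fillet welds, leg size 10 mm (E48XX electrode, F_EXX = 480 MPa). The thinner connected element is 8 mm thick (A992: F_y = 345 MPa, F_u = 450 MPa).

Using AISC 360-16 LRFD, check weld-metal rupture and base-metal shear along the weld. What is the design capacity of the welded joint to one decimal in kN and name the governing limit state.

464.2 kN (weld metal governs)

Weld metal: throat = 0.707×10 = 7.07 mm, L = 2×152 = 304 mm. φR_n = 0.75 × 0.6 × 480 × 7.07 × 304 = 464.2 kN.
Base metal shear (8 mm plate): yield φR_n = 1.0×0.6×345×8×304 = 503.4 kN; rupture φR_n = 0.75×0.6×450×8×304 = 492.5 kN; take 492.5 kN (rupture).
Governing: min(464.2, 492.5) = 464.2 kN → weld metal.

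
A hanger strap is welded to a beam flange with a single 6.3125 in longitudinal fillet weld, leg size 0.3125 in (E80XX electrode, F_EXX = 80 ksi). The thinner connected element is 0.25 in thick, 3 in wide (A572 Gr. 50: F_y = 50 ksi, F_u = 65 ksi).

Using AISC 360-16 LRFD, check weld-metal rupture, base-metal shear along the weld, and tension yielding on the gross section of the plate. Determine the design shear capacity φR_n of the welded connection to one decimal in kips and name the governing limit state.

Weld metal: throat = 0.707×0.3125 = 0.22094 in, L = 6.3125 in. φR_n = 0.75 × 0.6 × 80 × 0.22094 × 6.3125 = 50.2 kips.
Base metal shear (0.25 in plate): yield φR_n = 1.0×0.6×50×0.25×6.3125 = 47.3 kips; rupture φR_n = 0.75×0.6×65×0.25×6.3125 = 46.2 kips; take 46.2 kips (rupture).
Tension yield (gross): A_g = 3×0.25 = 0.75 in². φR_n = 0.90 × 50 × 0.75 = 33.8 kips.
Governing: min(50.2, 46.2, 33.8) = 33.8 kips → gross-section yield.

33.8 kips (gross-section yield governs)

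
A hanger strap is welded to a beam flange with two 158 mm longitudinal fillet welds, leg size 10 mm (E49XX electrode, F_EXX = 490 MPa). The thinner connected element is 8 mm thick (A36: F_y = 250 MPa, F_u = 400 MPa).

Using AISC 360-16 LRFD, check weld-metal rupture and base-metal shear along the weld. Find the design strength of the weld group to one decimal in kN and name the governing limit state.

Weld metal: throat = 0.707×10 = 7.07 mm, L = 2×158 = 316 mm. φR_n = 0.75 × 0.6 × 490 × 7.07 × 316 = 492.6 kN.
Base metal shear (8 mm plate): yield φR_n = 1.0×0.6×250×8×316 = 379.2 kN; rupture φR_n = 0.75×0.6×400×8×316 = 455.0 kN; take 379.2 kN (yield).
Governing: min(492.6, 379.2) = 379.2 kN → base-metal shear.

379.2 kN (base-metal shear governs)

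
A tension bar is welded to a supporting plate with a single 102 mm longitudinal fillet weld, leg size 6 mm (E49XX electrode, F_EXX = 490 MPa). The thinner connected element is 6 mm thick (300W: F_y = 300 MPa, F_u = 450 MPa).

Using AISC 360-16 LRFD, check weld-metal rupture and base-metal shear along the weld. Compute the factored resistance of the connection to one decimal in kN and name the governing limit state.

Weld metal: throat = 0.707×6 = 4.242 mm, L = 102 mm. φR_n = 0.75 × 0.6 × 490 × 4.242 × 102 = 95.4 kN.
Base metal shear (6 mm plate): yield φR_n = 1.0×0.6×300×6×102 = 110.2 kN; rupture φR_n = 0.75×0.6×450×6×102 = 123.9 kN; take 110.2 kN (yield).
Governing: min(95.4, 110.2) = 95.4 kN → weld metal.

95.4 kN (weld metal governs)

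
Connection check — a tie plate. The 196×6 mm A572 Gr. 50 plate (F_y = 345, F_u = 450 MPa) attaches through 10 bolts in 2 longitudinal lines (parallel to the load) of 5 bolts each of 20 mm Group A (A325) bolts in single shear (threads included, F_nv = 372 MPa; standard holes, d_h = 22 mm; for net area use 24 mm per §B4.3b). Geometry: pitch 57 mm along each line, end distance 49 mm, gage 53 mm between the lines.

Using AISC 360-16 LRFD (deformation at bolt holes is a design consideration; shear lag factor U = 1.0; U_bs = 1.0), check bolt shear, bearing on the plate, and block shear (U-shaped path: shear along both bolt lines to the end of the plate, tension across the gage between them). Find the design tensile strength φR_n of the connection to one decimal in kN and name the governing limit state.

469.4 kN (block shear governs)

Bolt shear: A_b = π(20)²/4 = 314.16 mm². φR_n = 0.75 × 372 × 314.16 × 10 × 1 = 876.5 kN.
Bearing (6 mm plate, F_u = 450 MPa): end bolts L_c = 49 − 22/2 = 38, R_n = min(1.2×38×6×450, 2.4×20×6×450) = 123.12 kN/bolt; interior L_c = 57 − 22 = 35, R_n = 113.4 kN/bolt. φR_n = 0.75 × (2×123.12 + 8×113.4) = 865.1 kN.
Block shear: shear path 2×[49+4×57] = 2×277 mm, A_gv = 3324, A_nv = 2×(277 − 4.5×24)×6 = 2028 mm²; tension across gage: (53 − 1×24)×6 = 174 mm². R_n = min(0.6×450×2028, 0.6×345×3324) + 1.0×450×174 = min(547.56, 688.07) + 78.3 = 625.86 kN. φR_n = 0.75 × 625.86 = 469.4 kN.
Governing: min(876.5, 865.1, 469.4) = 469.4 kN → block shear.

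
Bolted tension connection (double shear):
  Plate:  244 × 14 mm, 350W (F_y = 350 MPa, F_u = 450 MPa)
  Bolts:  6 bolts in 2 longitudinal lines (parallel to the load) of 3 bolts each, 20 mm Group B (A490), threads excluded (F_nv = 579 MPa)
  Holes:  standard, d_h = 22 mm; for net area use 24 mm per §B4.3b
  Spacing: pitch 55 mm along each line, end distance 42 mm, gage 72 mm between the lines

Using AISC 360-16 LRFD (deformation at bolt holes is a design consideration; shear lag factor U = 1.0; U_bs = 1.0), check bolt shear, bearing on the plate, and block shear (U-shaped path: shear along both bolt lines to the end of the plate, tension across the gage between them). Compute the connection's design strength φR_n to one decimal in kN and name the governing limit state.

Bolt shear: A_b = π(20)²/4 = 314.16 mm². φR_n = 0.75 × 579 × 314.16 × 6 × 2 = 1637.1 kN.
Bearing (14 mm plate, F_u = 450 MPa): end bolts L_c = 42 − 22/2 = 31, R_n = min(1.2×31×14×450, 2.4×20×14×450) = 234.36 kN/bolt; interior L_c = 55 − 22 = 33, R_n = 249.48 kN/bolt. φR_n = 0.75 × (2×234.36 + 4×249.48) = 1100.0 kN.
Block shear: shear path 2×[42+2×55] = 2×152 mm, A_gv = 4256, A_nv = 2×(152 − 2.5×24)×14 = 2576 mm²; tension across gage: (72 − 1×24)×14 = 672 mm². R_n = min(0.6×450×2576, 0.6×350×4256) + 1.0×450×672 = min(695.52, 893.76) + 302.4 = 997.92 kN. φR_n = 0.75 × 997.92 = 748.4 kN.
Governing: min(1637.1, 1100.0, 748.4) = 748.4 kN → block shear.

748.4 kN (block shear governs)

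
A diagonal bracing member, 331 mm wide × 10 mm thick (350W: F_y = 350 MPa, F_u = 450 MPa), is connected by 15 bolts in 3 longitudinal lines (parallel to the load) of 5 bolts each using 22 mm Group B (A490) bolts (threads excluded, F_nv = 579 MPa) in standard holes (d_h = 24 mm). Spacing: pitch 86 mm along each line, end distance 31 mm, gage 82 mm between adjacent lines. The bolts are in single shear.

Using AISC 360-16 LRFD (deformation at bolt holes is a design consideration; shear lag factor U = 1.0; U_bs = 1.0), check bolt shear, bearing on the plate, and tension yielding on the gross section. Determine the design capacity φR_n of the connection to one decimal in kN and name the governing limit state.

Bolt shear: A_b = π(22)²/4 = 380.13 mm². φR_n = 0.75 × 579 × 380.13 × 15 × 1 = 2476.1 kN.
Bearing (10 mm plate, F_u = 450 MPa): end bolts L_c = 31 − 24/2 = 19, R_n = min(1.2×19×10×450, 2.4×22×10×450) = 102.6 kN/bolt; interior L_c = 86 − 24 = 62, R_n = 237.6 kN/bolt. φR_n = 0.75 × (3×102.6 + 12×237.6) = 2369.3 kN.
Tension yield (gross): A_g = 331×10 = 3310 mm². φR_n = 0.90 × 350 × 3310 = 1042.7 kN.
Governing: min(2476.1, 2369.3, 1042.7) = 1042.7 kN → gross-section yield.

1042.7 kN (gross-section yield governs)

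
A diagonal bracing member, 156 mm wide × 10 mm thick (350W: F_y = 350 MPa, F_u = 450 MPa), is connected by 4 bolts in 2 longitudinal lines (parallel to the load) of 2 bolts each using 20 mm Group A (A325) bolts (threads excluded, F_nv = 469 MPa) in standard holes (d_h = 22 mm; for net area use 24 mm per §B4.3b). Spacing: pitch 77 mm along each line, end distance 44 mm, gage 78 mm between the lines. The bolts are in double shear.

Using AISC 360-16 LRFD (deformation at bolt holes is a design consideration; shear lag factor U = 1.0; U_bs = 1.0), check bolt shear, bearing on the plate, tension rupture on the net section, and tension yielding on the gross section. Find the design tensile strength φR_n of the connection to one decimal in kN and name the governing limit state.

Bolt shear: A_b = π(20)²/4 = 314.16 mm². φR_n = 0.75 × 469 × 314.16 × 4 × 2 = 884.0 kN.
Bearing (10 mm plate, F_u = 450 MPa): end bolts L_c = 44 − 22/2 = 33, R_n = min(1.2×33×10×450, 2.4×20×10×450) = 178.2 kN/bolt; interior L_c = 77 − 22 = 55, R_n = 216 kN/bolt. φR_n = 0.75 × (2×178.2 + 2×216) = 591.3 kN.
Tension rupture (net): A_n = (156 − 2×24)×10 = 1080 mm² (U = 1.0, A_e = A_n). φR_n = 0.75 × 450 × 1080 = 364.5 kN.
Tension yield (gross): A_g = 156×10 = 1560 mm². φR_n = 0.90 × 350 × 1560 = 491.4 kN.
Governing: min(884.0, 591.3, 364.5, 491.4) = 364.5 kN → net-section rupture.

364.5 kN (net-section rupture governs)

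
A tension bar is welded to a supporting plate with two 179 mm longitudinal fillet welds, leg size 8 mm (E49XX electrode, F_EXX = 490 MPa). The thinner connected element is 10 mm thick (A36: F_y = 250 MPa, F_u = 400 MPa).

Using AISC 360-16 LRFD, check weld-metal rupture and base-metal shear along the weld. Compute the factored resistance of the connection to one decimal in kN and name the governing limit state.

446.5 kN (weld metal governs)

Weld metal: throat = 0.707×8 = 5.656 mm, L = 2×179 = 358 mm. φR_n = 0.75 × 0.6 × 490 × 5.656 × 358 = 446.5 kN.
Base metal shear (10 mm plate): yield φR_n = 1.0×0.6×250×10×358 = 537.0 kN; rupture φR_n = 0.75×0.6×400×10×358 = 644.4 kN; take 537.0 kN (yield).
Governing: min(446.5, 537.0) = 446.5 kN → weld metal.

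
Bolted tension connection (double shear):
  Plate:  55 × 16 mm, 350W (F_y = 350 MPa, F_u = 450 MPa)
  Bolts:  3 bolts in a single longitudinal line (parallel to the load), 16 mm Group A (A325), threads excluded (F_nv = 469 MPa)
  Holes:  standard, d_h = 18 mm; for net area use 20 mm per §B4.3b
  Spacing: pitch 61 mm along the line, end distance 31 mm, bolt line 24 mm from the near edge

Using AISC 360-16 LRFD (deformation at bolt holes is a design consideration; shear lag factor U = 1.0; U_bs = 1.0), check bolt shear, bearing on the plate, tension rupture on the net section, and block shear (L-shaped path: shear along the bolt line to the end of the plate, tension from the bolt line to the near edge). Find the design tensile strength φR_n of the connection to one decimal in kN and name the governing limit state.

189.0 kN (net-section rupture governs)

Bolt shear: A_b = π(16)²/4 = 201.06 mm². φR_n = 0.75 × 469 × 201.06 × 3 × 2 = 424.3 kN.
Bearing (16 mm plate, F_u = 450 MPa): end bolts L_c = 31 − 18/2 = 22, R_n = min(1.2×22×16×450, 2.4×16×16×450) = 190.08 kN/bolt; interior L_c = 61 − 18 = 43, R_n = 276.48 kN/bolt. φR_n = 0.75 × (1×190.08 + 2×276.48) = 557.3 kN.
Tension rupture (net): A_n = (55 − 1×20)×16 = 560 mm² (U = 1.0, A_e = A_n). φR_n = 0.75 × 450 × 560 = 189.0 kN.
Block shear: shear path 1×[31+2×61] = 1×153 mm, A_gv = 2448, A_nv = 1×(153 − 2.5×20)×16 = 1648 mm²; tension to near edge: (24 − 0.5×20)×16 = 224 mm². R_n = min(0.6×450×1648, 0.6×350×2448) + 1.0×450×224 = min(444.96, 514.08) + 100.8 = 545.76 kN. φR_n = 0.75 × 545.76 = 409.3 kN.
Governing: min(424.3, 557.3, 189.0, 409.3) = 189.0 kN → net-section rupture.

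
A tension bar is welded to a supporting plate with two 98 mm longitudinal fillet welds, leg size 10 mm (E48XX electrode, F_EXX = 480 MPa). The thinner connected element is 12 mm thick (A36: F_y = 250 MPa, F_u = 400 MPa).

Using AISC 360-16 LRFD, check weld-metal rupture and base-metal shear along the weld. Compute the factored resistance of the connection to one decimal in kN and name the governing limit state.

Weld metal: throat = 0.707×10 = 7.07 mm, L = 2×98 = 196 mm. φR_n = 0.75 × 0.6 × 480 × 7.07 × 196 = 299.3 kN.
Base metal shear (12 mm plate): yield φR_n = 1.0×0.6×250×12×196 = 352.8 kN; rupture φR_n = 0.75×0.6×400×12×196 = 423.4 kN; take 352.8 kN (yield).
Governing: min(299.3, 352.8) = 299.3 kN → weld metal.

299.3 kN (weld metal governs)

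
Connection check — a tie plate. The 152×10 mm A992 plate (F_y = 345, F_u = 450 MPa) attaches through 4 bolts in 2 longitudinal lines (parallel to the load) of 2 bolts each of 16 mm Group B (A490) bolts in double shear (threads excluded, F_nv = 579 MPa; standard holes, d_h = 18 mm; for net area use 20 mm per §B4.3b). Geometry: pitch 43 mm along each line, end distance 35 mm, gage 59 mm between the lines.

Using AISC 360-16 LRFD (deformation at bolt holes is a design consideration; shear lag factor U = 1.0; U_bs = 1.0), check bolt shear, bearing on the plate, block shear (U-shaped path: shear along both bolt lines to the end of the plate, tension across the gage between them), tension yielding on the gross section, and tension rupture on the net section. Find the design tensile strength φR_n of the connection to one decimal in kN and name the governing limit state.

Bolt shear: A_b = π(16)²/4 = 201.06 mm². φR_n = 0.75 × 579 × 201.06 × 4 × 2 = 698.5 kN.
Bearing (10 mm plate, F_u = 450 MPa): end bolts L_c = 35 − 18/2 = 26, R_n = min(1.2×26×10×450, 2.4×16×10×450) = 140.4 kN/bolt; interior L_c = 43 − 18 = 25, R_n = 135 kN/bolt. φR_n = 0.75 × (2×140.4 + 2×135) = 413.1 kN.
Block shear: shear path 2×[35+1×43] = 2×78 mm, A_gv = 1560, A_nv = 2×(78 − 1.5×20)×10 = 960 mm²; tension across gage: (59 − 1×20)×10 = 390 mm². R_n = min(0.6×450×960, 0.6×345×1560) + 1.0×450×390 = min(259.2, 322.92) + 175.5 = 434.7 kN. φR_n = 0.75 × 434.7 = 326.0 kN.
Tension yield (gross): A_g = 152×10 = 1520 mm². φR_n = 0.90 × 345 × 1520 = 472.0 kN.
Tension rupture (net): A_n = (152 − 2×20)×10 = 1120 mm² (U = 1.0, A_e = A_n). φR_n = 0.75 × 450 × 1120 = 378.0 kN.
Governing: min(698.5, 413.1, 326.0, 472.0, 378.0) = 326.0 kN → block shear.

326.0 kN (block shear governs)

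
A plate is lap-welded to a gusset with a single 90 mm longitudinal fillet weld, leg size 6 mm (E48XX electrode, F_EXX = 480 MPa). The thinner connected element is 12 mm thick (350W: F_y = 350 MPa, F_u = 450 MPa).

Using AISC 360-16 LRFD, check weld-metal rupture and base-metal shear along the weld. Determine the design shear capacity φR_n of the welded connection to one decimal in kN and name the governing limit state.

82.5 kN (weld metal governs)

Weld metal: throat = 0.707×6 = 4.242 mm, L = 90 mm. φR_n = 0.75 × 0.6 × 480 × 4.242 × 90 = 82.5 kN.
Base metal shear (12 mm plate): yield φR_n = 1.0×0.6×350×12×90 = 226.8 kN; rupture φR_n = 0.75×0.6×450×12×90 = 218.7 kN; take 218.7 kN (rupture).
Governing: min(82.5, 218.7) = 82.5 kN → weld metal.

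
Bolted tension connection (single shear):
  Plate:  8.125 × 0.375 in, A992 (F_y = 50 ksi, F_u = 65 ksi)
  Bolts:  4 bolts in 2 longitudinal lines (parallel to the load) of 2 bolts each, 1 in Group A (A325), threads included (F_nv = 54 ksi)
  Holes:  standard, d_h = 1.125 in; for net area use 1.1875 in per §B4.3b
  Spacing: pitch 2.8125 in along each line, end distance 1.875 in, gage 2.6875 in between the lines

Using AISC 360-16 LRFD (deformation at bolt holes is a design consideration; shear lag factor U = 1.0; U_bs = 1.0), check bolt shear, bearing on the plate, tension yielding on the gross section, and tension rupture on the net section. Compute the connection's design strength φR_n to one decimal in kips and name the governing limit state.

Bolt shear: A_b = π(1)²/4 = 0.7854 in². φR_n = 0.75 × 54 × 0.7854 × 4 × 1 = 127.2 kips.
Bearing (0.375 in plate, F_u = 65 ksi): end bolts L_c = 1.875 − 1.125/2 = 1.3125, R_n = min(1.2×1.3125×0.375×65, 2.4×1×0.375×65) = 38.391 kips/bolt; interior L_c = 2.8125 − 1.125 = 1.6875, R_n = 49.359 kips/bolt. φR_n = 0.75 × (2×38.391 + 2×49.359) = 131.6 kips.
Tension yield (gross): A_g = 8.125×0.375 = 3.0469 in². φR_n = 0.90 × 50 × 3.0469 = 137.1 kips.
Tension rupture (net): A_n = (8.125 − 2×1.1875)×0.375 = 2.1563 in² (U = 1.0, A_e = A_n). φR_n = 0.75 × 65 × 2.1563 = 105.1 kips.
Governing: min(127.2, 131.6, 137.1, 105.1) = 105.1 kips → net-section rupture.

105.1 kips (net-section rupture governs)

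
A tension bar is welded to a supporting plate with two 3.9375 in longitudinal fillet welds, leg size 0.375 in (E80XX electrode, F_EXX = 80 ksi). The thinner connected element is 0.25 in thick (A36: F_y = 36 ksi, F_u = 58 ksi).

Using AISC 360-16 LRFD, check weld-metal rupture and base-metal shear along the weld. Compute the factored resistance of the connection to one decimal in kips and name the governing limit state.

Weld metal: throat = 0.707×0.375 = 0.26513 in, L = 2×3.9375 = 7.875 in. φR_n = 0.75 × 0.6 × 80 × 0.26513 × 7.875 = 75.2 kips.
Base metal shear (0.25 in plate): yield φR_n = 1.0×0.6×36×0.25×7.875 = 42.5 kips; rupture φR_n = 0.75×0.6×58×0.25×7.875 = 51.4 kips; take 42.5 kips (yield).
Governing: min(75.2, 42.5) = 42.5 kips → base-metal shear.

42.5 kips (base-metal shear governs)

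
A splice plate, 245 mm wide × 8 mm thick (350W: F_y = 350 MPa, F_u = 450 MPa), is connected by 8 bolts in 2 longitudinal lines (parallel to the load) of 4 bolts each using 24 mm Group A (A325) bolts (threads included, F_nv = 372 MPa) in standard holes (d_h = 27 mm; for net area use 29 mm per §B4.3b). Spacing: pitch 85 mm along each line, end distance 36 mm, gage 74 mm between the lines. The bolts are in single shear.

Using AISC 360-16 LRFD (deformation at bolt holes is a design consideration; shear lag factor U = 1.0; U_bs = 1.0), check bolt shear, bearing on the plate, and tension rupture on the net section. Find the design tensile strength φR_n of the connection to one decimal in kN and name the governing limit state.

Bolt shear: A_b = π(24)²/4 = 452.39 mm². φR_n = 0.75 × 372 × 452.39 × 8 × 1 = 1009.7 kN.
Bearing (8 mm plate, F_u = 450 MPa): end bolts L_c = 36 − 27/2 = 22.5, R_n = min(1.2×22.5×8×450, 2.4×24×8×450) = 97.2 kN/bolt; interior L_c = 85 − 27 = 58, R_n = 207.36 kN/bolt. φR_n = 0.75 × (2×97.2 + 6×207.36) = 1078.9 kN.
Tension rupture (net): A_n = (245 − 2×29)×8 = 1496 mm² (U = 1.0, A_e = A_n). φR_n = 0.75 × 450 × 1496 = 504.9 kN.
Governing: min(1009.7, 1078.9, 504.9) = 504.9 kN → net-section rupture.

504.9 kN (net-section rupture governs)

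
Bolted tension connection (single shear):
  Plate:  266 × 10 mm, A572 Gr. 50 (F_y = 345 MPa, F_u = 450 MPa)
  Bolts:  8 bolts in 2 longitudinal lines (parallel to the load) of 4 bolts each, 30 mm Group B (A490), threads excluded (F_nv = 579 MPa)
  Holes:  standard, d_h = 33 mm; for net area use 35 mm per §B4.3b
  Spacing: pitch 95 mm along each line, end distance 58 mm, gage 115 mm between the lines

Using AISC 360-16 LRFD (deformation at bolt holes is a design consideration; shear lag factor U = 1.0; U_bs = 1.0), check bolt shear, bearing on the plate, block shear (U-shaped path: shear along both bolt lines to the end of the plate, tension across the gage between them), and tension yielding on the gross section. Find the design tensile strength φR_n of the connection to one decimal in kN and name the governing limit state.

825.9 kN (gross-section yield governs)

Bolt shear: A_b = π(30)²/4 = 706.86 mm². φR_n = 0.75 × 579 × 706.86 × 8 × 1 = 2455.6 kN.
Bearing (10 mm plate, F_u = 450 MPa): end bolts L_c = 58 − 33/2 = 41.5, R_n = min(1.2×41.5×10×450, 2.4×30×10×450) = 224.1 kN/bolt; interior L_c = 95 − 33 = 62, R_n = 324 kN/bolt. φR_n = 0.75 × (2×224.1 + 6×324) = 1794.2 kN.
Block shear: shear path 2×[58+3×95] = 2×343 mm, A_gv = 6860, A_nv = 2×(343 − 3.5×35)×10 = 4410 mm²; tension across gage: (115 − 1×35)×10 = 800 mm². R_n = min(0.6×450×4410, 0.6×345×6860) + 1.0×450×800 = min(1190.7, 1420) + 360 = 1550.7 kN. φR_n = 0.75 × 1550.7 = 1163.0 kN.
Tension yield (gross): A_g = 266×10 = 2660 mm². φR_n = 0.90 × 345 × 2660 = 825.9 kN.
Governing: min(2455.6, 1794.2, 1163.0, 825.9) = 825.9 kN → gross-section yield.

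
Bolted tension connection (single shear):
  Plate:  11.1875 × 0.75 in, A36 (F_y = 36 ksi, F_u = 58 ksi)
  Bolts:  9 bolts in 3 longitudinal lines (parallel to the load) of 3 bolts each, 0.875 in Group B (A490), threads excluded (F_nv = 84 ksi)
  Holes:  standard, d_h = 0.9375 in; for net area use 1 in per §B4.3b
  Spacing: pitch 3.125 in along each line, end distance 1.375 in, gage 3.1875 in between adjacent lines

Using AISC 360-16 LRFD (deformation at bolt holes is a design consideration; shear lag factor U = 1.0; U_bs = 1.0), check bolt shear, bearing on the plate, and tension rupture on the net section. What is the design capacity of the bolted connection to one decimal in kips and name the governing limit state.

Bolt shear: A_b = π(0.875)²/4 = 0.60132 in². φR_n = 0.75 × 84 × 0.60132 × 9 × 1 = 340.9 kips.
Bearing (0.75 in plate, F_u = 58 ksi): end bolts L_c = 1.375 − 0.9375/2 = 0.90625, R_n = min(1.2×0.90625×0.75×58, 2.4×0.875×0.75×58) = 47.306 kips/bolt; interior L_c = 3.125 − 0.9375 = 2.1875, R_n = 91.35 kips/bolt. φR_n = 0.75 × (3×47.306 + 6×91.35) = 517.5 kips.
Tension rupture (net): A_n = (11.1875 − 3×1)×0.75 = 6.1406 in² (U = 1.0, A_e = A_n). φR_n = 0.75 × 58 × 6.1406 = 267.1 kips.
Governing: min(340.9, 517.5, 267.1) = 267.1 kips → net-section rupture.

267.1 kips (net-section rupture governs)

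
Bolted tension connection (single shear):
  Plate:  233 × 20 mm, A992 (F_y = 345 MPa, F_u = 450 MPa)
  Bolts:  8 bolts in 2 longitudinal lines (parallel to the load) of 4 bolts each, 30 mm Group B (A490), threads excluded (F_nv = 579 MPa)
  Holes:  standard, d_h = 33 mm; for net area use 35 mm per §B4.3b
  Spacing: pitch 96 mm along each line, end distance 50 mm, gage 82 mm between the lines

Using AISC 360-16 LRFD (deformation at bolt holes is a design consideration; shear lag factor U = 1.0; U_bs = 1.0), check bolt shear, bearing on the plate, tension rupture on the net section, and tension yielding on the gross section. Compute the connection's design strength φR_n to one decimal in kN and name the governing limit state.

Bolt shear: A_b = π(30)²/4 = 706.86 mm². φR_n = 0.75 × 579 × 706.86 × 8 × 1 = 2455.6 kN.
Bearing (20 mm plate, F_u = 450 MPa): end bolts L_c = 50 − 33/2 = 33.5, R_n = min(1.2×33.5×20×450, 2.4×30×20×450) = 361.8 kN/bolt; interior L_c = 96 − 33 = 63, R_n = 648 kN/bolt. φR_n = 0.75 × (2×361.8 + 6×648) = 3458.7 kN.
Tension rupture (net): A_n = (233 − 2×35)×20 = 3260 mm² (U = 1.0, A_e = A_n). φR_n = 0.75 × 450 × 3260 = 1100.3 kN.
Tension yield (gross): A_g = 233×20 = 4660 mm². φR_n = 0.90 × 345 × 4660 = 1446.9 kN.
Governing: min(2455.6, 3458.7, 1100.3, 1446.9) = 1100.3 kN → net-section rupture.

1100.3 kN (net-section rupture governs)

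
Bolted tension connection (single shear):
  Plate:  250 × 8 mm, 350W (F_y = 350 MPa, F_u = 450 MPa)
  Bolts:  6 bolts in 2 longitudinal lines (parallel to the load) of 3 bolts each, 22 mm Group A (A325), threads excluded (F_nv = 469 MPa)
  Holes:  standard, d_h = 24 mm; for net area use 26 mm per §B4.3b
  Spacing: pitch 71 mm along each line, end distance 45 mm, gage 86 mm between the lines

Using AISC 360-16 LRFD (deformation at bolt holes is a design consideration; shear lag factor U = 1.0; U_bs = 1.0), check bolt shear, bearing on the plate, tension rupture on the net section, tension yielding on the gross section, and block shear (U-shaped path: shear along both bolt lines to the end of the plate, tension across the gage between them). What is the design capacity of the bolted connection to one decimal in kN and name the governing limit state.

Bolt shear: A_b = π(22)²/4 = 380.13 mm². φR_n = 0.75 × 469 × 380.13 × 6 × 1 = 802.3 kN.
Bearing (8 mm plate, F_u = 450 MPa): end bolts L_c = 45 − 24/2 = 33, R_n = min(1.2×33×8×450, 2.4×22×8×450) = 142.56 kN/bolt; interior L_c = 71 − 24 = 47, R_n = 190.08 kN/bolt. φR_n = 0.75 × (2×142.56 + 4×190.08) = 784.1 kN.
Tension rupture (net): A_n = (250 − 2×26)×8 = 1584 mm² (U = 1.0, A_e = A_n). φR_n = 0.75 × 450 × 1584 = 534.6 kN.
Tension yield (gross): A_g = 250×8 = 2000 mm². φR_n = 0.90 × 350 × 2000 = 630.0 kN.
Block shear: shear path 2×[45+2×71] = 2×187 mm, A_gv = 2992, A_nv = 2×(187 − 2.5×26)×8 = 1952 mm²; tension across gage: (86 − 1×26)×8 = 480 mm². R_n = min(0.6×450×1952, 0.6×350×2992) + 1.0×450×480 = min(527.04, 628.32) + 216 = 743.04 kN. φR_n = 0.75 × 743.04 = 557.3 kN.
Governing: min(802.3, 784.1, 534.6, 630.0, 557.3) = 534.6 kN → net-section rupture.

534.6 kN (net-section rupture governs)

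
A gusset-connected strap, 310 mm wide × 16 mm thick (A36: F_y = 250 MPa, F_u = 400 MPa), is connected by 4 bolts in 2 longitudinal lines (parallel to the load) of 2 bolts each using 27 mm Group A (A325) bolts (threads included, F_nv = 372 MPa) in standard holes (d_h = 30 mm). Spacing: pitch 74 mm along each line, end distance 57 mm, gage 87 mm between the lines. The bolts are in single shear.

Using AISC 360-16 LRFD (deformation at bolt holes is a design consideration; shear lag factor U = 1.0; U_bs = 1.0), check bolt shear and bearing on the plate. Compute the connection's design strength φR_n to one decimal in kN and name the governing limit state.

639.0 kN (bolt shear governs)

Bolt shear: A_b = π(27)²/4 = 572.56 mm². φR_n = 0.75 × 372 × 572.56 × 4 × 1 = 639.0 kN.
Bearing (16 mm plate, F_u = 400 MPa): end bolts L_c = 57 − 30/2 = 42, R_n = min(1.2×42×16×400, 2.4×27×16×400) = 322.56 kN/bolt; interior L_c = 74 − 30 = 44, R_n = 337.92 kN/bolt. φR_n = 0.75 × (2×322.56 + 2×337.92) = 990.7 kN.
Governing: min(639.0, 990.7) = 639.0 kN → bolt shear.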